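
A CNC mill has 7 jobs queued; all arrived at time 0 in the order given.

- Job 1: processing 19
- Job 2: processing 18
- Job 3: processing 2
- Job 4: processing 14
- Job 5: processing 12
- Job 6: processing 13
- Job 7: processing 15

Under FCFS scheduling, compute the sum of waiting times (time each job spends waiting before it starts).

FIFO (arrival order): Job 1 Job 2 Job 3 Job 4 Job 5 Job 6 Job 7.
Job 1: waits 0, runs 0→19
Job 2: waits 19, runs 19→37
Job 3: waits 37, runs 37→39
Job 4: waits 39, runs 39→53
Job 5: waits 53, runs 53→65
Job 6: waits 65, runs 65→78
Job 7: waits 78, runs 78→93
Sum = 0+19+37+39+53+65+78 = 291.

291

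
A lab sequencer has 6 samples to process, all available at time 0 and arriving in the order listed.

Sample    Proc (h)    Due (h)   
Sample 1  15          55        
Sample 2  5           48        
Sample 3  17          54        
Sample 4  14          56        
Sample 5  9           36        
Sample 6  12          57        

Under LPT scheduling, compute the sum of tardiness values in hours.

LPT (decreasing processing time): Sample 3 Sample 1 Sample 4 Sample 6 Sample 5 Sample 2.
Sample 3: 0→17, due 54, tardiness 0
Sample 1: 17→32, due 55, tardiness 0
Sample 4: 32→46, due 56, tardiness 0
Sample 6: 46→58, due 57, tardiness 1
Sample 5: 58→67, due 36, tardiness 31
Sample 2: 67→72, due 48, tardiness 24
Sum = 0+0+0+1+31+24 = 56.

56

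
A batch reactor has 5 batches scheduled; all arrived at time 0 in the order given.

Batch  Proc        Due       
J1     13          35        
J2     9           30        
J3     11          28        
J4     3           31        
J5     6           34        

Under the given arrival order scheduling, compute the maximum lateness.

8

FIFO (arrival order): J1 J2 J3 J4 J5.
J1: 0→13, due 35, lateness -22
J2: 13→22, due 30, lateness -8
J3: 22→33, due 28, lateness 5
J4: 33→36, due 31, lateness 5
J5: 36→42, due 34, lateness 8
Maximum = 8.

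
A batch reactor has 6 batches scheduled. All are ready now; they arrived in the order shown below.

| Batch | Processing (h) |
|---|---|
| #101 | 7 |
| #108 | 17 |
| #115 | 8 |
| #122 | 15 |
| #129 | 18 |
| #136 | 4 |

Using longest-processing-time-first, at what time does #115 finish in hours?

58

LPT (decreasing processing time): #129 #108 #122 #115 #101 #136.
#129: 0→18
#108: 18→35
#122: 35→50
#115: 50→58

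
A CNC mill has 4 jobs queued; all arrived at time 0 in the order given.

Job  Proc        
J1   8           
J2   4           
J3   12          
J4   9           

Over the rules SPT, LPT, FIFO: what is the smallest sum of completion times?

70

SPT (increasing processing time): J2 J1 J4 J3.
J2: 0→4
J1: 4→12
J4: 12→21
J3: 21→33
Sum = 4+12+21+33 = 70.
LPT (decreasing processing time): J3 J4 J1 J2.
J3: 0→12
J4: 12→21
J1: 21→29
J2: 29→33
Sum = 12+21+29+33 = 95.
FIFO (arrival order): J1 J2 J3 J4.
J1: 0→8
J2: 8→12
J3: 12→24
J4: 24→33
Sum = 8+12+24+33 = 77.
SPT 70, LPT 95, FIFO 77 → minimum 70.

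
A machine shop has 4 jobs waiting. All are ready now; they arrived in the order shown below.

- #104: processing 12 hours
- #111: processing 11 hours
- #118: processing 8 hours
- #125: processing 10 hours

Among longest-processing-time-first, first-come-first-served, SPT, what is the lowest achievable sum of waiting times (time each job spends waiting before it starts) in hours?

LPT (decreasing processing time): #104 #111 #125 #118.
#104: waits 0, runs 0→12
#111: waits 12, runs 12→23
#125: waits 23, runs 23→33
#118: waits 33, runs 33→41
Sum = 0+12+23+33 = 68.
FIFO (arrival order): #104 #111 #118 #125.
#104: waits 0, runs 0→12
#111: waits 12, runs 12→23
#118: waits 23, runs 23→31
#125: waits 31, runs 31→41
Sum = 0+12+23+31 = 66.
SPT (increasing processing time): #118 #125 #111 #104.
#118: waits 0, runs 0→8
#125: waits 8, runs 8→18
#111: waits 18, runs 18→29
#104: waits 29, runs 29→41
Sum = 0+8+18+29 = 55.
LPT 68, FIFO 66, SPT 55 → minimum 55.

55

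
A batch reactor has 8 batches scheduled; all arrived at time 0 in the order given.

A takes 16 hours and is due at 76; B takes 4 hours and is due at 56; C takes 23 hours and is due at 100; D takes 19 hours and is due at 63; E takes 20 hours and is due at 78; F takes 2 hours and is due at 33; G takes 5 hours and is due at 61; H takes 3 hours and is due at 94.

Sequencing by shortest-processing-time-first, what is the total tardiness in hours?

SPT (increasing processing time): F H B G A D E C.
F: 0→2, due 33, tardiness 0
H: 2→5, due 94, tardiness 0
B: 5→9, due 56, tardiness 0
G: 9→14, due 61, tardiness 0
A: 14→30, due 76, tardiness 0
D: 30→49, due 63, tardiness 0
E: 49→69, due 78, tardiness 0
C: 69→92, due 100, tardiness 0
Sum = 0+0+0+0+0+0+0+0 = 0.

0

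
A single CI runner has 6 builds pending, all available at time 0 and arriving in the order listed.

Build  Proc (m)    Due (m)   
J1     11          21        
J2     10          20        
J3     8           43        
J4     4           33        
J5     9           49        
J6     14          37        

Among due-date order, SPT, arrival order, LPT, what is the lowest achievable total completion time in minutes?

EDD (increasing due date): J2 J1 J4 J6 J3 J5.
J2: 0→10
J1: 10→21
J4: 21→25
J6: 25→39
J3: 39→47
J5: 47→56
Sum = 10+21+25+39+47+56 = 198.
SPT (increasing processing time): J4 J3 J5 J2 J1 J6.
J4: 0→4
J3: 4→12
J5: 12→21
J2: 21→31
J1: 31→42
J6: 42→56
Sum = 4+12+21+31+42+56 = 166.
FIFO (arrival order): J1 J2 J3 J4 J5 J6.
J1: 0→11
J2: 11→21
J3: 21→29
J4: 29→33
J5: 33→42
J6: 42→56
Sum = 11+21+29+33+42+56 = 192.
LPT (decreasing processing time): J6 J1 J2 J5 J3 J4.
J6: 0→14
J1: 14→25
J2: 25→35
J5: 35→44
J3: 44→52
J4: 52→56
Sum = 14+25+35+44+52+56 = 226.
EDD 198, SPT 166, FIFO 192, LPT 226 → minimum 166.

166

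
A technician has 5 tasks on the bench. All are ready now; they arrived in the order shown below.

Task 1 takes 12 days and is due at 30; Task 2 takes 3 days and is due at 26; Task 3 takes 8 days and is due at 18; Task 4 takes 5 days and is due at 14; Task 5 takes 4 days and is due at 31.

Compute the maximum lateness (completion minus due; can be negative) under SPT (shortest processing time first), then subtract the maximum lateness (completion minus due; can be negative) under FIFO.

-12

SPT (increasing processing time): Task 2 Task 5 Task 4 Task 3 Task 1.
Task 2: 0→3, due 26, lateness -23
Task 5: 3→7, due 31, lateness -24
Task 4: 7→12, due 14, lateness -2
Task 3: 12→20, due 18, lateness 2
Task 1: 20→32, due 30, lateness 2
Maximum = 2.
FIFO (arrival order): Task 1 Task 2 Task 3 Task 4 Task 5.
Task 1: 0→12, due 30, lateness -18
Task 2: 12→15, due 26, lateness -11
Task 3: 15→23, due 18, lateness 5
Task 4: 23→28, due 14, lateness 14
Task 5: 28→32, due 31, lateness 1
Maximum = 14.
Difference = 2 − 14 = -12.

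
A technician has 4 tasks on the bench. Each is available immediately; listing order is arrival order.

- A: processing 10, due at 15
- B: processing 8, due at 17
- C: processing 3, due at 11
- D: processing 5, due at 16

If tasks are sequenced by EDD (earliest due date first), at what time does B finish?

26

EDD (increasing due date): C A D B.
C: 0→3
A: 3→13
D: 13→18
B: 18→26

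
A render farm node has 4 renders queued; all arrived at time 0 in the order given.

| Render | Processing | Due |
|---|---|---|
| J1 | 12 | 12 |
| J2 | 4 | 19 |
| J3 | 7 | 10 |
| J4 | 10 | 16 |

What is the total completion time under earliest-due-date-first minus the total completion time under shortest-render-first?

19

EDD (increasing due date): J3 J1 J4 J2.
J3: 0→7
J1: 7→19
J4: 19→29
J2: 29→33
Sum = 7+19+29+33 = 88.
SPT (increasing processing time): J2 J3 J4 J1.
J2: 0→4
J3: 4→11
J4: 11→21
J1: 21→33
Sum = 4+11+21+33 = 69.
Difference = 88 − 69 = 19.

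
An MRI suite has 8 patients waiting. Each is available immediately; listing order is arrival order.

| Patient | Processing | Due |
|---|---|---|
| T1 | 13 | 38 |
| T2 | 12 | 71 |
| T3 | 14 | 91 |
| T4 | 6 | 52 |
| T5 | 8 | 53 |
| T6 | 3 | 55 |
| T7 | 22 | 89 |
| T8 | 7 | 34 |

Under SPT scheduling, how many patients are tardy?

1

SPT (increasing processing time): T6 T4 T8 T5 T2 T1 T3 T7.
T6: 0→3, due 55, tardiness 0
T4: 3→9, due 52, tardiness 0
T8: 9→16, due 34, tardiness 0
T5: 16→24, due 53, tardiness 0
T2: 24→36, due 71, tardiness 0
T1: 36→49, due 38, tardiness 11
T3: 49→63, due 91, tardiness 0
T7: 63→85, due 89, tardiness 0
Late patients: 1.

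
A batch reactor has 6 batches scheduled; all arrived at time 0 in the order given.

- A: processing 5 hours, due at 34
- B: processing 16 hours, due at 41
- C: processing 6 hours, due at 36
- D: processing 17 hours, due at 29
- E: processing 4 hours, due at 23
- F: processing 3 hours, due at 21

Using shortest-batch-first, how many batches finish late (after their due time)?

1

SPT (increasing processing time): F E A C B D.
F: 0→3, due 21, tardiness 0
E: 3→7, due 23, tardiness 0
A: 7→12, due 34, tardiness 0
C: 12→18, due 36, tardiness 0
B: 18→34, due 41, tardiness 0
D: 34→51, due 29, tardiness 22
Late batches: 1.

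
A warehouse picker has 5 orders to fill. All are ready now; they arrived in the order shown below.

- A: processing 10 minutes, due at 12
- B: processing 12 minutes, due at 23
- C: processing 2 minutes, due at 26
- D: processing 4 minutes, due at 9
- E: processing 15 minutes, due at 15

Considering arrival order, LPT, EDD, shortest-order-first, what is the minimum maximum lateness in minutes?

18

FIFO (arrival order): A B C D E.
A: 0→10, due 12, lateness -2
B: 10→22, due 23, lateness -1
C: 22→24, due 26, lateness -2
D: 24→28, due 9, lateness 19
E: 28→43, due 15, lateness 28
Maximum = 28.
LPT (decreasing processing time): E B A D C.
E: 0→15, due 15, lateness 0
B: 15→27, due 23, lateness 4
A: 27→37, due 12, lateness 25
D: 37→41, due 9, lateness 32
C: 41→43, due 26, lateness 17
Maximum = 32.
EDD (increasing due date): D A E B C.
D: 0→4, due 9, lateness -5
A: 4→14, due 12, lateness 2
E: 14→29, due 15, lateness 14
B: 29→41, due 23, lateness 18
C: 41→43, due 26, lateness 17
Maximum = 18.
SPT (increasing processing time): C D A B E.
C: 0→2, due 26, lateness -24
D: 2→6, due 9, lateness -3
A: 6→16, due 12, lateness 4
B: 16→28, due 23, lateness 5
E: 28→43, due 15, lateness 28
Maximum = 28.
FIFO 28, LPT 32, EDD 18, SPT 28 → minimum 18.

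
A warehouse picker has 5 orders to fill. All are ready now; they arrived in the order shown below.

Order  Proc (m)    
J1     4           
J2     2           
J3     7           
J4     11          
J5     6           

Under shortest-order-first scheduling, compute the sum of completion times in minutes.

69

SPT (increasing processing time): J2 J1 J5 J3 J4.
J2: 0→2
J1: 2→6
J5: 6→12
J3: 12→19
J4: 19→30
Sum = 2+6+12+19+30 = 69.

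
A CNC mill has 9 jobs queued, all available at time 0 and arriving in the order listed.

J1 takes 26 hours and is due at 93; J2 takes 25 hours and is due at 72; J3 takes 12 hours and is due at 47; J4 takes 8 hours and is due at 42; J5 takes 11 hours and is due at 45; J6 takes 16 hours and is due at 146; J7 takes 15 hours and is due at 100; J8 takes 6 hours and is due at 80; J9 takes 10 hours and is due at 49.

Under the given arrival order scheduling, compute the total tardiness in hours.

FIFO (arrival order): J1 J2 J3 J4 J5 J6 J7 J8 J9.
J1: 0→26, due 93, tardiness 0
J2: 26→51, due 72, tardiness 0
J3: 51→63, due 47, tardiness 16
J4: 63→71, due 42, tardiness 29
J5: 71→82, due 45, tardiness 37
J6: 82→98, due 146, tardiness 0
J7: 98→113, due 100, tardiness 13
J8: 113→119, due 80, tardiness 39
J9: 119→129, due 49, tardiness 80
Sum = 0+0+16+29+37+0+13+39+80 = 214.

214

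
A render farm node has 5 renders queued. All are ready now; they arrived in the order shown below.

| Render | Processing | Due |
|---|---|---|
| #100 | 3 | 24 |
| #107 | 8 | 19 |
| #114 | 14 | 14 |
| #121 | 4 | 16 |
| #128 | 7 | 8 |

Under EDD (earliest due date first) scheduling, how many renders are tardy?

4

EDD (increasing due date): #128 #114 #121 #107 #100.
#128: 0→7, due 8, tardiness 0
#114: 7→21, due 14, tardiness 7
#121: 21→25, due 16, tardiness 9
#107: 25→33, due 19, tardiness 14
#100: 33→36, due 24, tardiness 12
Late renders: 4.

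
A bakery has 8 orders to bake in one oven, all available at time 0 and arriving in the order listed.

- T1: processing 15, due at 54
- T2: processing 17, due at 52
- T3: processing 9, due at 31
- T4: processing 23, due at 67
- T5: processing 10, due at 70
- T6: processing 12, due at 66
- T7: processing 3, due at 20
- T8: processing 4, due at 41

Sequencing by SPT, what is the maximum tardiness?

26

SPT (increasing processing time): T7 T8 T3 T5 T6 T1 T2 T4.
T7: 0→3, due 20, tardiness 0
T8: 3→7, due 41, tardiness 0
T3: 7→16, due 31, tardiness 0
T5: 16→26, due 70, tardiness 0
T6: 26→38, due 66, tardiness 0
T1: 38→53, due 54, tardiness 0
T2: 53→70, due 52, tardiness 18
T4: 70→93, due 67, tardiness 26
Maximum = 26.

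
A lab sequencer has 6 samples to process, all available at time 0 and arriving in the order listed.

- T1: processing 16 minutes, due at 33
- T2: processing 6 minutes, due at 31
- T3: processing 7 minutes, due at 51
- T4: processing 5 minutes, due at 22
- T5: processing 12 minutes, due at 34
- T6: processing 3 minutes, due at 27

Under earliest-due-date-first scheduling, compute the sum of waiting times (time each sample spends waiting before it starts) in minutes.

99

EDD (increasing due date): T4 T6 T2 T1 T5 T3.
T4: waits 0, runs 0→5
T6: waits 5, runs 5→8
T2: waits 8, runs 8→14
T1: waits 14, runs 14→30
T5: waits 30, runs 30→42
T3: waits 42, runs 42→49
Sum = 0+5+8+14+30+42 = 99.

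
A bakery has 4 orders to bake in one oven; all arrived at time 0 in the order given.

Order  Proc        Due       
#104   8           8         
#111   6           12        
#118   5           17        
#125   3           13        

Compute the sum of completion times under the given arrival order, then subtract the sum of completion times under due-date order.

2

FIFO (arrival order): #104 #111 #118 #125.
#104: 0→8
#111: 8→14
#118: 14→19
#125: 19→22
Sum = 8+14+19+22 = 63.
EDD (increasing due date): #104 #111 #125 #118.
#104: 0→8
#111: 8→14
#125: 14→17
#118: 17→22
Sum = 8+14+17+22 = 61.
Difference = 63 − 61 = 2.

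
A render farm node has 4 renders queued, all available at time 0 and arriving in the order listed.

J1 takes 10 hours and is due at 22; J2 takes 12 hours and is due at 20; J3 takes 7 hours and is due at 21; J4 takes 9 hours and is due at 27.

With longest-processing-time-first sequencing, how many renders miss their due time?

LPT (decreasing processing time): J2 J1 J4 J3.
J2: 0→12, due 20, tardiness 0
J1: 12→22, due 22, tardiness 0
J4: 22→31, due 27, tardiness 4
J3: 31→38, due 21, tardiness 17
Late renders: 2.

2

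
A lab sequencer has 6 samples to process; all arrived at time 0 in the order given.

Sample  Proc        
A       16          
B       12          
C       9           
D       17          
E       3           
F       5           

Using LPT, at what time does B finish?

45

LPT (decreasing processing time): D A B C F E.
D: 0→17
A: 17→33
B: 33→45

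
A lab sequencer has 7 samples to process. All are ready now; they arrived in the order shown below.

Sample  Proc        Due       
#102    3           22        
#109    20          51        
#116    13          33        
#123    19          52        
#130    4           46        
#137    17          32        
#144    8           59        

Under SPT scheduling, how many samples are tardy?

SPT (increasing processing time): #102 #130 #144 #116 #137 #123 #109.
#102: 0→3, due 22, tardiness 0
#130: 3→7, due 46, tardiness 0
#144: 7→15, due 59, tardiness 0
#116: 15→28, due 33, tardiness 0
#137: 28→45, due 32, tardiness 13
#123: 45→64, due 52, tardiness 12
#109: 64→84, due 51, tardiness 33
Late samples: 3.

3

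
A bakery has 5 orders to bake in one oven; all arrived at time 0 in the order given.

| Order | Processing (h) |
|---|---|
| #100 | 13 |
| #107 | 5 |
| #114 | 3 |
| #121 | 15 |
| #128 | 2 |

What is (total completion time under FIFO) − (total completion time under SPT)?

48

FIFO (arrival order): #100 #107 #114 #121 #128.
#100: 0→13
#107: 13→18
#114: 18→21
#121: 21→36
#128: 36→38
Sum = 13+18+21+36+38 = 126.
SPT (increasing processing time): #128 #114 #107 #100 #121.
#128: 0→2
#114: 2→5
#107: 5→10
#100: 10→23
#121: 23→38
Sum = 2+5+10+23+38 = 78.
Difference = 126 − 78 = 48.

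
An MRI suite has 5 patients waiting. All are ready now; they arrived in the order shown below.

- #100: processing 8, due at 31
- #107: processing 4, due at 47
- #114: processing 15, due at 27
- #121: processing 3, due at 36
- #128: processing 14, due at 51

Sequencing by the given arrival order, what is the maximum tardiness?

FIFO (arrival order): #100 #107 #114 #121 #128.
#100: 0→8, due 31, tardiness 0
#107: 8→12, due 47, tardiness 0
#114: 12→27, due 27, tardiness 0
#121: 27→30, due 36, tardiness 0
#128: 30→44, due 51, tardiness 0
Maximum = 0.

0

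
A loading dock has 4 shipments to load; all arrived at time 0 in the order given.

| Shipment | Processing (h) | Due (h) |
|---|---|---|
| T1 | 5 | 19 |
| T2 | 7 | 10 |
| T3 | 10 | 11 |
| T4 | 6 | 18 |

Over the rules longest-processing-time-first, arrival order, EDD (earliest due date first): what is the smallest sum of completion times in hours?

67

LPT (decreasing processing time): T3 T2 T4 T1.
T3: 0→10
T2: 10→17
T4: 17→23
T1: 23→28
Sum = 10+17+23+28 = 78.
FIFO (arrival order): T1 T2 T3 T4.
T1: 0→5
T2: 5→12
T3: 12→22
T4: 22→28
Sum = 5+12+22+28 = 67.
EDD (increasing due date): T2 T3 T4 T1.
T2: 0→7
T3: 7→17
T4: 17→23
T1: 23→28
Sum = 7+17+23+28 = 75.
LPT 78, FIFO 67, EDD 75 → minimum 67.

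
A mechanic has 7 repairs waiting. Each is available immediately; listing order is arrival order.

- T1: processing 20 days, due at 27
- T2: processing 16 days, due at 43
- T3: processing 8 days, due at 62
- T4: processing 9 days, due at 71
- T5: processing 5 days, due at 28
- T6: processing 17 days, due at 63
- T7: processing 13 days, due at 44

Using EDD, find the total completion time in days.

369

EDD (increasing due date): T1 T5 T2 T7 T3 T6 T4.
T1: 0→20
T5: 20→25
T2: 25→41
T7: 41→54
T3: 54→62
T6: 62→79
T4: 79→88
Sum = 20+25+41+54+62+79+88 = 369.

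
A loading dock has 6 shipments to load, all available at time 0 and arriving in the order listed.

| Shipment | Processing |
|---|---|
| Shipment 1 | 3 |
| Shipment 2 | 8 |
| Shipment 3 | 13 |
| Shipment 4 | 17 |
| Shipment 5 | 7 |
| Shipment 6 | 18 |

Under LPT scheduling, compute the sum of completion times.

LPT (decreasing processing time): Shipment 6 Shipment 4 Shipment 3 Shipment 2 Shipment 5 Shipment 1.
Shipment 6: 0→18
Shipment 4: 18→35
Shipment 3: 35→48
Shipment 2: 48→56
Shipment 5: 56→63
Shipment 1: 63→66
Sum = 18+35+48+56+63+66 = 286.

286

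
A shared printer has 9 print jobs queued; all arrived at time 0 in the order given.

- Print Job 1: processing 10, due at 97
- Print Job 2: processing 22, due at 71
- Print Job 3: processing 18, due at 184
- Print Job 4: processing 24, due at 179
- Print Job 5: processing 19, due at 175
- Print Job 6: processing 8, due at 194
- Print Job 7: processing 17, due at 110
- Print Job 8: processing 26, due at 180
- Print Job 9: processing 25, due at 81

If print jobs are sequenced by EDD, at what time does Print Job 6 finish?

169

EDD (increasing due date): Print Job 2 Print Job 9 Print Job 1 Print Job 7 Print Job 5 Print Job 4 Print Job 8 Print Job 3 Print Job 6.
Print Job 2: 0→22
Print Job 9: 22→47
Print Job 1: 47→57
Print Job 7: 57→74
Print Job 5: 74→93
Print Job 4: 93→117
Print Job 8: 117→143
Print Job 3: 143→161
Print Job 6: 161→169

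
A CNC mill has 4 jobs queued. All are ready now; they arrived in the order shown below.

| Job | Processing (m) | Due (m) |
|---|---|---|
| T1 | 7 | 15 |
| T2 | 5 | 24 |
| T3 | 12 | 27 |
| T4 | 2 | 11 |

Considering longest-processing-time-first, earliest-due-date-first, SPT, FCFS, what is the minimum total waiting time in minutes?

23

LPT (decreasing processing time): T3 T1 T2 T4.
T3: waits 0, runs 0→12
T1: waits 12, runs 12→19
T2: waits 19, runs 19→24
T4: waits 24, runs 24→26
Sum = 0+12+19+24 = 55.
EDD (increasing due date): T4 T1 T2 T3.
T4: waits 0, runs 0→2
T1: waits 2, runs 2→9
T2: waits 9, runs 9→14
T3: waits 14, runs 14→26
Sum = 0+2+9+14 = 25.
SPT (increasing processing time): T4 T2 T1 T3.
T4: waits 0, runs 0→2
T2: waits 2, runs 2→7
T1: waits 7, runs 7→14
T3: waits 14, runs 14→26
Sum = 0+2+7+14 = 23.
FIFO (arrival order): T1 T2 T3 T4.
T1: waits 0, runs 0→7
T2: waits 7, runs 7→12
T3: waits 12, runs 12→24
T4: waits 24, runs 24→26
Sum = 0+7+12+24 = 43.
LPT 55, EDD 25, SPT 23, FIFO 43 → minimum 23.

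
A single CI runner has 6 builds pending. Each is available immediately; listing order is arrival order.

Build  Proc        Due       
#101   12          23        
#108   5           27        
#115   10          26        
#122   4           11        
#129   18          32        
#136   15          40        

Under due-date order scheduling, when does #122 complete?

EDD (increasing due date): #122 #101 #115 #108 #129 #136.
#122: 0→4

4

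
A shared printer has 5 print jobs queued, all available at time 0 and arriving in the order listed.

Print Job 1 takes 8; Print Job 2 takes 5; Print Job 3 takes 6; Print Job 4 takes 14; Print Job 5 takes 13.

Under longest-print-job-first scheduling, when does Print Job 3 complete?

LPT (decreasing processing time): Print Job 4 Print Job 5 Print Job 1 Print Job 3 Print Job 2.
Print Job 4: 0→14
Print Job 5: 14→27
Print Job 1: 27→35
Print Job 3: 35→41

41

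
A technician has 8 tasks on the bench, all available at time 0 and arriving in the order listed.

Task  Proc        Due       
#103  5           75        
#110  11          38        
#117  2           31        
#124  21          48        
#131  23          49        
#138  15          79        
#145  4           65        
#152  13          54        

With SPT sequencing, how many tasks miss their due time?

SPT (increasing processing time): #117 #145 #103 #110 #152 #138 #124 #131.
#117: 0→2, due 31, tardiness 0
#145: 2→6, due 65, tardiness 0
#103: 6→11, due 75, tardiness 0
#110: 11→22, due 38, tardiness 0
#152: 22→35, due 54, tardiness 0
#138: 35→50, due 79, tardiness 0
#124: 50→71, due 48, tardiness 23
#131: 71→94, due 49, tardiness 45
Late tasks: 2.

2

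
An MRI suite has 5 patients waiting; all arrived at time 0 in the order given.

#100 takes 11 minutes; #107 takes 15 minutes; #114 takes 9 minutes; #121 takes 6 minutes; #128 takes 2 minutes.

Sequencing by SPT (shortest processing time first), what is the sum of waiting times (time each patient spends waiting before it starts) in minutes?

SPT (increasing processing time): #128 #121 #114 #100 #107.
#128: waits 0, runs 0→2
#121: waits 2, runs 2→8
#114: waits 8, runs 8→17
#100: waits 17, runs 17→28
#107: waits 28, runs 28→43
Sum = 0+2+8+17+28 = 55.

55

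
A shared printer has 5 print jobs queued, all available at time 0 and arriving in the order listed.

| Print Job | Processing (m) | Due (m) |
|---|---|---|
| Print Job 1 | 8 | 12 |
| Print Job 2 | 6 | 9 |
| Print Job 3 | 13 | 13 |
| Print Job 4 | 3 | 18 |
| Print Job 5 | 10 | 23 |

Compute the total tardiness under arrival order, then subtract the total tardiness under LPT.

FIFO (arrival order): Print Job 1 Print Job 2 Print Job 3 Print Job 4 Print Job 5.
Print Job 1: 0→8, due 12, tardiness 0
Print Job 2: 8→14, due 9, tardiness 5
Print Job 3: 14→27, due 13, tardiness 14
Print Job 4: 27→30, due 18, tardiness 12
Print Job 5: 30→40, due 23, tardiness 17
Sum = 0+5+14+12+17 = 48.
LPT (decreasing processing time): Print Job 3 Print Job 5 Print Job 1 Print Job 2 Print Job 4.
Print Job 3: 0→13, due 13, tardiness 0
Print Job 5: 13→23, due 23, tardiness 0
Print Job 1: 23→31, due 12, tardiness 19
Print Job 2: 31→37, due 9, tardiness 28
Print Job 4: 37→40, due 18, tardiness 22
Sum = 0+0+19+28+22 = 69.
Difference = 48 − 69 = -21.

-21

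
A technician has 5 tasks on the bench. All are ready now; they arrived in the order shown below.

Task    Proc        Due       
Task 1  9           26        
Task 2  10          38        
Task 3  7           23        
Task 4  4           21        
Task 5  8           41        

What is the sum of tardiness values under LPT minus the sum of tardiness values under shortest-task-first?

26

LPT (decreasing processing time): Task 2 Task 1 Task 5 Task 3 Task 4.
Task 2: 0→10, due 38, tardiness 0
Task 1: 10→19, due 26, tardiness 0
Task 5: 19→27, due 41, tardiness 0
Task 3: 27→34, due 23, tardiness 11
Task 4: 34→38, due 21, tardiness 17
Sum = 0+0+0+11+17 = 28.
SPT (increasing processing time): Task 4 Task 3 Task 5 Task 1 Task 2.
Task 4: 0→4, due 21, tardiness 0
Task 3: 4→11, due 23, tardiness 0
Task 5: 11→19, due 41, tardiness 0
Task 1: 19→28, due 26, tardiness 2
Task 2: 28→38, due 38, tardiness 0
Sum = 0+0+0+2+0 = 2.
Difference = 28 − 2 = 26.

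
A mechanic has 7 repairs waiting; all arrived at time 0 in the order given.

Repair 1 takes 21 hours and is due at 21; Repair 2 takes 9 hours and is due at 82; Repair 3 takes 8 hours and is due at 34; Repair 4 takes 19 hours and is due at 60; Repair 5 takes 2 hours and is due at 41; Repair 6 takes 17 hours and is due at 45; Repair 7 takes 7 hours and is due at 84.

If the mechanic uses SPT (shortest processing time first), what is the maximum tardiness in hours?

SPT (increasing processing time): Repair 5 Repair 7 Repair 3 Repair 2 Repair 6 Repair 4 Repair 1.
Repair 5: 0→2, due 41, tardiness 0
Repair 7: 2→9, due 84, tardiness 0
Repair 3: 9→17, due 34, tardiness 0
Repair 2: 17→26, due 82, tardiness 0
Repair 6: 26→43, due 45, tardiness 0
Repair 4: 43→62, due 60, tardiness 2
Repair 1: 62→83, due 21, tardiness 62
Maximum = 62.

62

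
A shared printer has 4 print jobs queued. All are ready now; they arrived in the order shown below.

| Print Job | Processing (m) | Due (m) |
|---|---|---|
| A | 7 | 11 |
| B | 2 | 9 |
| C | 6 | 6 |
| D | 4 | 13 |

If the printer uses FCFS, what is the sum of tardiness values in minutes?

15

FIFO (arrival order): A B C D.
A: 0→7, due 11, tardiness 0
B: 7→9, due 9, tardiness 0
C: 9→15, due 6, tardiness 9
D: 15→19, due 13, tardiness 6
Sum = 0+0+9+6 = 15.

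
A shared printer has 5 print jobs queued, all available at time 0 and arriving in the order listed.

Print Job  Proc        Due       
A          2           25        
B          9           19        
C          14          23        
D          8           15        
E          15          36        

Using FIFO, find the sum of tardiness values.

32

FIFO (arrival order): A B C D E.
A: 0→2, due 25, tardiness 0
B: 2→11, due 19, tardiness 0
C: 11→25, due 23, tardiness 2
D: 25→33, due 15, tardiness 18
E: 33→48, due 36, tardiness 12
Sum = 0+0+2+18+12 = 32.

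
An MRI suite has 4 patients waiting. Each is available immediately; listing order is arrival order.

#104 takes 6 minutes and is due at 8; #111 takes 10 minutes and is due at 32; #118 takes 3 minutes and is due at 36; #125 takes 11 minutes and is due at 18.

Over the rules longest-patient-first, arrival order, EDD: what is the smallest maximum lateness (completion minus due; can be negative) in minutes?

-1

LPT (decreasing processing time): #125 #111 #104 #118.
#125: 0→11, due 18, lateness -7
#111: 11→21, due 32, lateness -11
#104: 21→27, due 8, lateness 19
#118: 27→30, due 36, lateness -6
Maximum = 19.
FIFO (arrival order): #104 #111 #118 #125.
#104: 0→6, due 8, lateness -2
#111: 6→16, due 32, lateness -16
#118: 16→19, due 36, lateness -17
#125: 19→30, due 18, lateness 12
Maximum = 12.
EDD (increasing due date): #104 #125 #111 #118.
#104: 0→6, due 8, lateness -2
#125: 6→17, due 18, lateness -1
#111: 17→27, due 32, lateness -5
#118: 27→30, due 36, lateness -6
Maximum = -1.
LPT 19, FIFO 12, EDD -1 → minimum -1.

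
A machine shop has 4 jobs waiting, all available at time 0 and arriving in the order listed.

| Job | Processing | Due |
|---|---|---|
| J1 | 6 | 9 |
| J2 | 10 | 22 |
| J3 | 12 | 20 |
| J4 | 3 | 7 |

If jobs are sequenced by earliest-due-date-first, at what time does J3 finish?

EDD (increasing due date): J4 J1 J3 J2.
J4: 0→3
J1: 3→9
J3: 9→21

21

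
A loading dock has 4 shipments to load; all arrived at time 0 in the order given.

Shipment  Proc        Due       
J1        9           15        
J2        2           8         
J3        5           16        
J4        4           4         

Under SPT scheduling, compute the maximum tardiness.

5

SPT (increasing processing time): J2 J4 J3 J1.
J2: 0→2, due 8, tardiness 0
J4: 2→6, due 4, tardiness 2
J3: 6→11, due 16, tardiness 0
J1: 11→20, due 15, tardiness 5
Maximum = 5.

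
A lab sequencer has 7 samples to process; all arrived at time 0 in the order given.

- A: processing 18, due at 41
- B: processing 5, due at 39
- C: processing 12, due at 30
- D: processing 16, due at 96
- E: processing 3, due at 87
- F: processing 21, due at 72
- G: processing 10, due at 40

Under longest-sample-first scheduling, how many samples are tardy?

LPT (decreasing processing time): F A D C G B E.
F: 0→21, due 72, tardiness 0
A: 21→39, due 41, tardiness 0
D: 39→55, due 96, tardiness 0
C: 55→67, due 30, tardiness 37
G: 67→77, due 40, tardiness 37
B: 77→82, due 39, tardiness 43
E: 82→85, due 87, tardiness 0
Late samples: 3.

3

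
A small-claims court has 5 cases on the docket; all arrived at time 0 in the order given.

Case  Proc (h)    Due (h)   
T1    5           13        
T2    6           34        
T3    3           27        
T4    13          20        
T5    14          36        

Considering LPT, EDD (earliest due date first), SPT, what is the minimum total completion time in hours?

93

LPT (decreasing processing time): T5 T4 T2 T1 T3.
T5: 0→14
T4: 14→27
T2: 27→33
T1: 33→38
T3: 38→41
Sum = 14+27+33+38+41 = 153.
EDD (increasing due date): T1 T4 T3 T2 T5.
T1: 0→5
T4: 5→18
T3: 18→21
T2: 21→27
T5: 27→41
Sum = 5+18+21+27+41 = 112.
SPT (increasing processing time): T3 T1 T2 T4 T5.
T3: 0→3
T1: 3→8
T2: 8→14
T4: 14→27
T5: 27→41
Sum = 3+8+14+27+41 = 93.
LPT 153, EDD 112, SPT 93 → minimum 93.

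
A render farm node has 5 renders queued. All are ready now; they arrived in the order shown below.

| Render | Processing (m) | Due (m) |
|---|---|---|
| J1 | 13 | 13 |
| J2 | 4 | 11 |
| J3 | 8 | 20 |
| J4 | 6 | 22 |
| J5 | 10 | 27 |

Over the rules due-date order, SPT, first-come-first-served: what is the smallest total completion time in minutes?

101

EDD (increasing due date): J2 J1 J3 J4 J5.
J2: 0→4
J1: 4→17
J3: 17→25
J4: 25→31
J5: 31→41
Sum = 4+17+25+31+41 = 118.
SPT (increasing processing time): J2 J4 J3 J5 J1.
J2: 0→4
J4: 4→10
J3: 10→18
J5: 18→28
J1: 28→41
Sum = 4+10+18+28+41 = 101.
FIFO (arrival order): J1 J2 J3 J4 J5.
J1: 0→13
J2: 13→17
J3: 17→25
J4: 25→31
J5: 31→41
Sum = 13+17+25+31+41 = 127.
EDD 118, SPT 101, FIFO 127 → minimum 101.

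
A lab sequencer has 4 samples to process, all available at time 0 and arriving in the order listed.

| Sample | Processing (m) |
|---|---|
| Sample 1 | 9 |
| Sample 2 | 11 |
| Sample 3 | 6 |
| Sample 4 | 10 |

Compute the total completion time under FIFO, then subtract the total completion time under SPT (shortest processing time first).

FIFO (arrival order): Sample 1 Sample 2 Sample 3 Sample 4.
Sample 1: 0→9
Sample 2: 9→20
Sample 3: 20→26
Sample 4: 26→36
Sum = 9+20+26+36 = 91.
SPT (increasing processing time): Sample 3 Sample 1 Sample 4 Sample 2.
Sample 3: 0→6
Sample 1: 6→15
Sample 4: 15→25
Sample 2: 25→36
Sum = 6+15+25+36 = 82.
Difference = 91 − 82 = 9.

9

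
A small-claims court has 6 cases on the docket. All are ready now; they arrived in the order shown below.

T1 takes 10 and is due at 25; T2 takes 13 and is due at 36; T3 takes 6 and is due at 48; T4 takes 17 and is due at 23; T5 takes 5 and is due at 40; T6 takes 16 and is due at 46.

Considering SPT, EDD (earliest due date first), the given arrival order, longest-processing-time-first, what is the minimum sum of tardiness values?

SPT (increasing processing time): T5 T3 T1 T2 T6 T4.
T5: 0→5, due 40, tardiness 0
T3: 5→11, due 48, tardiness 0
T1: 11→21, due 25, tardiness 0
T2: 21→34, due 36, tardiness 0
T6: 34→50, due 46, tardiness 4
T4: 50→67, due 23, tardiness 44
Sum = 0+0+0+0+4+44 = 48.
EDD (increasing due date): T4 T1 T2 T5 T6 T3.
T4: 0→17, due 23, tardiness 0
T1: 17→27, due 25, tardiness 2
T2: 27→40, due 36, tardiness 4
T5: 40→45, due 40, tardiness 5
T6: 45→61, due 46, tardiness 15
T3: 61→67, due 48, tardiness 19
Sum = 0+2+4+5+15+19 = 45.
FIFO (arrival order): T1 T2 T3 T4 T5 T6.
T1: 0→10, due 25, tardiness 0
T2: 10→23, due 36, tardiness 0
T3: 23→29, due 48, tardiness 0
T4: 29→46, due 23, tardiness 23
T5: 46→51, due 40, tardiness 11
T6: 51→67, due 46, tardiness 21
Sum = 0+0+0+23+11+21 = 55.
LPT (decreasing processing time): T4 T6 T2 T1 T3 T5.
T4: 0→17, due 23, tardiness 0
T6: 17→33, due 46, tardiness 0
T2: 33→46, due 36, tardiness 10
T1: 46→56, due 25, tardiness 31
T3: 56→62, due 48, tardiness 14
T5: 62→67, due 40, tardiness 27
Sum = 0+0+10+31+14+27 = 82.
SPT 48, EDD 45, FIFO 55, LPT 82 → minimum 45.

45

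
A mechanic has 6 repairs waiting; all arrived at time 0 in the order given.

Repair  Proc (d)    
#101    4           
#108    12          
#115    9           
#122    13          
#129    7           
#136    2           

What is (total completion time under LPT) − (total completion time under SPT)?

LPT (decreasing processing time): #122 #108 #115 #129 #101 #136.
#122: 0→13
#108: 13→25
#115: 25→34
#129: 34→41
#101: 41→45
#136: 45→47
Sum = 13+25+34+41+45+47 = 205.
SPT (increasing processing time): #136 #101 #129 #115 #108 #122.
#136: 0→2
#101: 2→6
#129: 6→13
#115: 13→22
#108: 22→34
#122: 34→47
Sum = 2+6+13+22+34+47 = 124.
Difference = 205 − 124 = 81.

81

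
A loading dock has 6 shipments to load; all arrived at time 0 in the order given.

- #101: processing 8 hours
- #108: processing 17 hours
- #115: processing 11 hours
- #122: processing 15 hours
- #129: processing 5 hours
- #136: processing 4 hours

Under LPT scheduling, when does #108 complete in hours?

17

LPT (decreasing processing time): #108 #122 #115 #101 #129 #136.
#108: 0→17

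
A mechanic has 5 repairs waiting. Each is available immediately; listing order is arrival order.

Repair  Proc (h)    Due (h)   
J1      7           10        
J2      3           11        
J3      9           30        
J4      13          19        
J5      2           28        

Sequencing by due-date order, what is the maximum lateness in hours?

EDD (increasing due date): J1 J2 J4 J5 J3.
J1: 0→7, due 10, lateness -3
J2: 7→10, due 11, lateness -1
J4: 10→23, due 19, lateness 4
J5: 23→25, due 28, lateness -3
J3: 25→34, due 30, lateness 4
Maximum = 4.

4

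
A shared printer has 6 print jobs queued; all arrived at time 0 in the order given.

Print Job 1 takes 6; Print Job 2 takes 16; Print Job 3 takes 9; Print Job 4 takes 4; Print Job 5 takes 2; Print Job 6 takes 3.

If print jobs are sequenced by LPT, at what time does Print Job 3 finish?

25

LPT (decreasing processing time): Print Job 2 Print Job 3 Print Job 1 Print Job 4 Print Job 6 Print Job 5.
Print Job 2: 0→16
Print Job 3: 16→25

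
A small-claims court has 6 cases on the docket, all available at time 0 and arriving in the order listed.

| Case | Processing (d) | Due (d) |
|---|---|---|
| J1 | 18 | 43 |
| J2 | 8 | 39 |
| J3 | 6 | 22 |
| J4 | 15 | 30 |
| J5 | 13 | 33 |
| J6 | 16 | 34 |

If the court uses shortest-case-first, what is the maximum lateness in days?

SPT (increasing processing time): J3 J2 J5 J4 J6 J1.
J3: 0→6, due 22, lateness -16
J2: 6→14, due 39, lateness -25
J5: 14→27, due 33, lateness -6
J4: 27→42, due 30, lateness 12
J6: 42→58, due 34, lateness 24
J1: 58→76, due 43, lateness 33
Maximum = 33.

33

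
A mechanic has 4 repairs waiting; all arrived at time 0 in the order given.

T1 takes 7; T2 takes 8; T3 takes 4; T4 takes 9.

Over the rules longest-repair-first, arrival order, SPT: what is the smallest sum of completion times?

62

LPT (decreasing processing time): T4 T2 T1 T3.
T4: 0→9
T2: 9→17
T1: 17→24
T3: 24→28
Sum = 9+17+24+28 = 78.
FIFO (arrival order): T1 T2 T3 T4.
T1: 0→7
T2: 7→15
T3: 15→19
T4: 19→28
Sum = 7+15+19+28 = 69.
SPT (increasing processing time): T3 T1 T2 T4.
T3: 0→4
T1: 4→11
T2: 11→19
T4: 19→28
Sum = 4+11+19+28 = 62.
LPT 78, FIFO 69, SPT 62 → minimum 62.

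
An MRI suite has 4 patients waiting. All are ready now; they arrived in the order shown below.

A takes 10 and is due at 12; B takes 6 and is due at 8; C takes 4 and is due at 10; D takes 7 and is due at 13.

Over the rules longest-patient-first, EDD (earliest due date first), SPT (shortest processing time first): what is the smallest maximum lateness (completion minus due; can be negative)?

14

LPT (decreasing processing time): A D B C.
A: 0→10, due 12, lateness -2
D: 10→17, due 13, lateness 4
B: 17→23, due 8, lateness 15
C: 23→27, due 10, lateness 17
Maximum = 17.
EDD (increasing due date): B C A D.
B: 0→6, due 8, lateness -2
C: 6→10, due 10, lateness 0
A: 10→20, due 12, lateness 8
D: 20→27, due 13, lateness 14
Maximum = 14.
SPT (increasing processing time): C B D A.
C: 0→4, due 10, lateness -6
B: 4→10, due 8, lateness 2
D: 10→17, due 13, lateness 4
A: 17→27, due 12, lateness 15
Maximum = 15.
LPT 17, EDD 14, SPT 15 → minimum 14.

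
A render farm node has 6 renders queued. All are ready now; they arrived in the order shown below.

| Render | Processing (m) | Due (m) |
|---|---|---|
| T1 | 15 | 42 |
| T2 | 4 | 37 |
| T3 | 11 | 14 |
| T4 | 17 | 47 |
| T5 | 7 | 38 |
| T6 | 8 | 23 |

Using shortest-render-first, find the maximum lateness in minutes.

16

SPT (increasing processing time): T2 T5 T6 T3 T1 T4.
T2: 0→4, due 37, lateness -33
T5: 4→11, due 38, lateness -27
T6: 11→19, due 23, lateness -4
T3: 19→30, due 14, lateness 16
T1: 30→45, due 42, lateness 3
T4: 45→62, due 47, lateness 15
Maximum = 16.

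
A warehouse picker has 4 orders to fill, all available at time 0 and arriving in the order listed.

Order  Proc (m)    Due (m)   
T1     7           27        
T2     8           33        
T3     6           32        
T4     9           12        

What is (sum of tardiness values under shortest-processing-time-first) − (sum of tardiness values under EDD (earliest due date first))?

SPT (increasing processing time): T3 T1 T2 T4.
T3: 0→6, due 32, tardiness 0
T1: 6→13, due 27, tardiness 0
T2: 13→21, due 33, tardiness 0
T4: 21→30, due 12, tardiness 18
Sum = 0+0+0+18 = 18.
EDD (increasing due date): T4 T1 T3 T2.
T4: 0→9, due 12, tardiness 0
T1: 9→16, due 27, tardiness 0
T3: 16→22, due 32, tardiness 0
T2: 22→30, due 33, tardiness 0
Sum = 0+0+0+0 = 0.
Difference = 18 − 0 = 18.

18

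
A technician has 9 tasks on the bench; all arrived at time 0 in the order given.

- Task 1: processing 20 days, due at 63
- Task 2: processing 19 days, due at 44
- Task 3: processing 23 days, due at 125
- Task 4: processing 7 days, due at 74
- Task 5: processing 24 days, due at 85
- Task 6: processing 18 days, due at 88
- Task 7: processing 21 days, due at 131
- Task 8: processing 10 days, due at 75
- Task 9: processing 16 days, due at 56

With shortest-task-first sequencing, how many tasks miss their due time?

SPT (increasing processing time): Task 4 Task 8 Task 9 Task 6 Task 2 Task 1 Task 7 Task 3 Task 5.
Task 4: 0→7, due 74, tardiness 0
Task 8: 7→17, due 75, tardiness 0
Task 9: 17→33, due 56, tardiness 0
Task 6: 33→51, due 88, tardiness 0
Task 2: 51→70, due 44, tardiness 26
Task 1: 70→90, due 63, tardiness 27
Task 7: 90→111, due 131, tardiness 0
Task 3: 111→134, due 125, tardiness 9
Task 5: 134→158, due 85, tardiness 73
Late tasks: 4.

4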